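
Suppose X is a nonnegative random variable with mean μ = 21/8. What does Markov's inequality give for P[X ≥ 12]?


μ = E[X] = 21/8, a = 12.
Markov: P[X ≥ 12] ≤ μ/a = (21/8)/12 = 7/32.
Numerically: ≈ 0.21875.
(Since a = 12 > μ = 2.62500, the bound 7/32 is < 1 and informative.)

P[X ≥ 12] ≤ 7/32 ≈ 0.21875.


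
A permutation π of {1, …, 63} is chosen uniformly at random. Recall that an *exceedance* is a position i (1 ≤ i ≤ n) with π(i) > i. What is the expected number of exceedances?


Write X = Σ_{i=1}^{63} X_i, where X_i = 1_{π(i) > i}.
For each fixed i, π(i) is uniform over {1, …, 63} (marginal of a uniform permutation), so P[π(i) > i] = (n − i)/n. Summing: Σ_{i=1}^{63} (n − i)/n = (0 + 1 + … + 62)/63 = 63(63 − 1)/(2·63) = (63 − 1)/2.
Hence E[X] = Σ_{i=1}^{63} (63 − i)/63 = 31 ≈ 31.0000.

E[X] = 31 = 31.0000.


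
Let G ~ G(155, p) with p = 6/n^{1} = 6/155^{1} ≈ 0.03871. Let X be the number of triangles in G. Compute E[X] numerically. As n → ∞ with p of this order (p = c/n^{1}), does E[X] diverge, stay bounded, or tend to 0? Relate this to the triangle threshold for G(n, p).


Number of potential triangles: C(155, 3) = 608685.
Each occurs with probability p³ ≈ (0.03871)³ ≈ 5.8004095e-05.
By linearity: E[X] = C(155, 3)·p³ ≈ 608685 · 5.8004095e-05 ≈ 35.30622.
Here α = 1, so p = 6/n is exactly at the triangle threshold p ~ 1/n. Asymptotically E[X] → c³/6 = 6³/6 = 36 ≈ 36.00000, a bounded constant. In this regime the triangle count is asymptotically Poisson(c³/6).

E[X] ≈ 35.30622; in regime p = Θ(1/n^{1}) E[X] stays bounded (at the triangle threshold p ~ 1/n).


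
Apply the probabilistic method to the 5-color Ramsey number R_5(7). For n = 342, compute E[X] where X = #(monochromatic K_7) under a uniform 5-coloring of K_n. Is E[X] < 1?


E[X] = C(342, 7) · 5^{1 − 21} = 102073837467888 · 5^{−20} = 102073837467888/95367431640625.
As a reduced fraction: E[X] = 102073837467888/95367431640625 ≈ 1.070322.
Is E[X] < 1? NO.
Since E[X] ≥ 1, the first-moment bound is inconclusive at n = 342; it does NOT by itself certify R_5(7) > 342.

E[X] = 102073837467888/95367431640625 ≈ 1.070322; E[X] ≥ 1; first-moment method inconclusive here.


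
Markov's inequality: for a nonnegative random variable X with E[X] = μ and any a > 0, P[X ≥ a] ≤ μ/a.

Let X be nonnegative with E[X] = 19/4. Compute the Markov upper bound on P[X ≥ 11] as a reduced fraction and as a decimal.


μ = E[X] = 19/4, a = 11.
Markov: P[X ≥ 11] ≤ μ/a = (19/4)/11 = 19/44.
Numerically: ≈ 0.43182.
(Since a = 11 > μ = 4.75000, the bound 19/44 is < 1 and informative.)

P[X ≥ 11] ≤ 19/44 ≈ 0.43182.


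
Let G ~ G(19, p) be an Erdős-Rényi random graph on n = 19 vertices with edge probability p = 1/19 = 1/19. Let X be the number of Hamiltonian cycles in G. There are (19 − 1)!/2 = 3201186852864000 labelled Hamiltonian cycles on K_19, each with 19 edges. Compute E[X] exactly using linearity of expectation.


K_19 has (19 − 1)!/2 = 3201186852864000 labelled Hamiltonian cycles.
For each such Hamiltonian cycle H, let X_H = 1 if all 19 edges of H are present in G. Then P[X_H = 1] = p^{19} = (1/19)^{19} = 1/1978419655660313589123979.
By linearity of expectation: E[X] = Σ_H E[X_H] = 3201186852864000 · p^{19} = 3201186852864000 · 1/1978419655660313589123979 = 3201186852864000/1978419655660313589123979.
Numerically: E[X] ≈ 1.6181e-09.

E[X] = 3201186852864000 · (1/19)^{19} = 3201186852864000/1978419655660313589123979 ≈ 1.6181e-09.


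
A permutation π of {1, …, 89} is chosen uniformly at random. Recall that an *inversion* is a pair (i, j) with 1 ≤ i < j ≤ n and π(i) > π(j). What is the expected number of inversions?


Write X = Σ X_I over the C(89, 2) = 3916 pairs i < j, with X_I the indicator of one inversion.
There are 3916 indicators.
For each fixed pair i < j, the values π(i) and π(j) are two distinct elements of {1, …, 89} in uniformly random order; by symmetry P[π(i) > π(j)] = 1/2.
By linearity: E[X] = 3916 · (1/2) = C(89, 2) · (1/2) = 3916/2 = 1958 ≈ 1958.000.

E[X] = 1958 = 1958.000.


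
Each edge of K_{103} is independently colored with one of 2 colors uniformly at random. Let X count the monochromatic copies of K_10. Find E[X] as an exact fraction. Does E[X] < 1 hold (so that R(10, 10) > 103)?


E[X] = C(103, 10) · 2^{1 − 45} = 23591276125340 · 2^{−44} = 23591276125340/17592186044416.
As a reduced fraction: E[X] = 5897819031335/4398046511104 ≈ 1.341009.
Is E[X] < 1? NO.
Since E[X] ≥ 1, the first-moment bound is inconclusive at n = 103; it does NOT by itself certify R(10, 10) > 103.

E[X] = 5897819031335/4398046511104 ≈ 1.341009; E[X] ≥ 1; first-moment method inconclusive here.


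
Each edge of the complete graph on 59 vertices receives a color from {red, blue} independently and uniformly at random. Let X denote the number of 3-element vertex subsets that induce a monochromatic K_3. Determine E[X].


Let X = Σ_S X_S over the C(59, 3) = 32509 subsets S of size 3, where X_S = 1 if the K_3 on S is monochromatic.
For a fixed S, the K_3 on S has C(3, 2) = 3 edges. P[all 3 edges red] = (1/2)^3, and likewise for blue, so P[monochromatic] = 2·(1/2)^3 = 2^{1 − 3} = 1/4.
By linearity of expectation: E[X] = C(59, 3) · 2^{1 − 3} = 32509 · 1/4 = 32509/4.
Numerically: E[X] ≈ 8127.250000.

E[X] = C(59,3)·2^(1−C(3,2)) = 32509/4 ≈ 8127.250000.


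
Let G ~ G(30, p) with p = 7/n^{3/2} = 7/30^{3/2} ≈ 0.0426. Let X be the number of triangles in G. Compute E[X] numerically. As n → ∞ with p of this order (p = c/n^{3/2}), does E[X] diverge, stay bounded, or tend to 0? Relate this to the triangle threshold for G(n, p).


Number of potential triangles: C(30, 3) = 4060.
Each occurs with probability p³ ≈ (0.0426)³ ≈ 7.731228e-05.
By linearity: E[X] = C(30, 3)·p³ ≈ 4060 · 7.731228e-05 ≈ 0.3139.
Since α = 3/2 > 1, p = c/n^{3/2} = o(1/n) is below the triangle threshold p ~ 1/n. Asymptotically E[X] ~ (c³/6)·n^{3(1−α)} = (7³/6)·n^{-1.5} → 0, so by Markov's inequality G has no triangles w.h.p.

E[X] ≈ 0.3139; in regime p = Θ(1/n^{3/2}) E[X] tends to 0 (below the triangle threshold p ~ 1/n).


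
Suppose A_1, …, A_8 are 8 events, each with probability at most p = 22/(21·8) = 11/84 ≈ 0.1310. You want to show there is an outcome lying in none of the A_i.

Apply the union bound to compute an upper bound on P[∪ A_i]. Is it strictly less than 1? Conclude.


Union bound: P[∪_{i=1}^{8} A_i] ≤ Σ_i P[A_i] ≤ 8·p = 8·(11/84) = 22/21.
Numerically: 22/21 ≈ 1.0476.
Is 22/21 < 1? NO.
Since the bound 22/21 is ≥ 1, the union bound is uninformative here; it does NOT by itself certify existence.

8·p = 22/21 ≈ 1.0476; existence NOT certified by the union bound.


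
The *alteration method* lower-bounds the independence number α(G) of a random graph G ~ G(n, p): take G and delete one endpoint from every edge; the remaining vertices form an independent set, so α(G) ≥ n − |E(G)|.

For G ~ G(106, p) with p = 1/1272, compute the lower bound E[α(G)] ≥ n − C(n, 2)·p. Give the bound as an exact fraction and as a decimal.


E[|E(G)|] = C(106, 2)·p = 5565 · (1/1272) = 35/8.
E[α(G)] ≥ n − E[|E(G)|] = 106 − 35/8 = 813/8.
Numerically: ≈ 101.62500.
(This is only a lower bound; the true E[α(G)] may be larger.)

E[α(G)] ≥ 813/8 ≈ 101.62500.


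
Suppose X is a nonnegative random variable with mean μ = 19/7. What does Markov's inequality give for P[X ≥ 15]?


μ = E[X] = 19/7, a = 15.
Markov: P[X ≥ 15] ≤ μ/a = (19/7)/15 = 19/105.
Numerically: ≈ 0.181.
(Since a = 15 > μ = 2.714, the bound 19/105 is < 1 and informative.)

P[X ≥ 15] ≤ 19/105 ≈ 0.181.


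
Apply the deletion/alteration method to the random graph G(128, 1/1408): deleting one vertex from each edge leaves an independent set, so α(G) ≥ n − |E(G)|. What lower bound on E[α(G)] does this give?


E[|E(G)|] = C(128, 2)·p = 8128 · (1/1408) = 127/22.
E[α(G)] ≥ n − E[|E(G)|] = 128 − 127/22 = 2689/22.
Numerically: ≈ 122.2273.
(This is only a lower bound; the true E[α(G)] may be larger.)

E[α(G)] ≥ 2689/22 ≈ 122.2273.


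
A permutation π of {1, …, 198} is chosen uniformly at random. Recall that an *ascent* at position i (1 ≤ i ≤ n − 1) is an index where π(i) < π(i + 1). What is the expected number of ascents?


Write X = Σ X_I over i = 1, …, 197, with X_I the indicator of one ascent.
There are 197 indicators.
For each fixed i, the pair (π(i), π(i+1)) is a uniformly random ordered pair of distinct values from {1, …, 198}; by symmetry P[π(i) < π(i+1)] = 1/2.
By linearity: E[X] = 197 · (1/2) = (198 − 1) · (1/2) = 197/2 ≈ 98.500.

E[X] = 197/2 = 98.500.


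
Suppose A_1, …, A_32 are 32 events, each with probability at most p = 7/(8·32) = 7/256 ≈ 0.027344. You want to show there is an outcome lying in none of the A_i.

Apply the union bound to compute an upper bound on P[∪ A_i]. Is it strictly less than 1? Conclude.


Union bound: P[∪_{i=1}^{32} A_i] ≤ Σ_i P[A_i] ≤ 32·p = 32·(7/256) = 7/8.
Numerically: 7/8 ≈ 0.875000.
Is 7/8 < 1? YES.
Since P[∪ A_i] ≤ 7/8 < 1, the complement has P[∩ A_i^c] ≥ 1 − 7/8 = 1/8 > 0, so some outcome avoids every A_i.

32·p = 7/8 ≈ 0.875000; existence CERTIFIED by the union bound.


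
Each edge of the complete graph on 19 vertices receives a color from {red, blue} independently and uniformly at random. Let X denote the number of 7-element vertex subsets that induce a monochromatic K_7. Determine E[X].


Let X = Σ_S X_S over the C(19, 7) = 50388 subsets S of size 7, where X_S = 1 if the K_7 on S is monochromatic.
For a fixed S, the K_7 on S has C(7, 2) = 21 edges. P[all 21 edges red] = (1/2)^21, and likewise for blue, so P[monochromatic] = 2·(1/2)^21 = 2^{1 − 21} = 1/1048576.
Summing: E[X] = C(19, 7) · 2^{1 − 21} = 50388 · 1/1048576 = 12597/262144.
Numerically: E[X] ≈ 0.04805.

E[X] = C(19,7)·2^(1−C(7,2)) = 12597/262144 ≈ 0.04805.


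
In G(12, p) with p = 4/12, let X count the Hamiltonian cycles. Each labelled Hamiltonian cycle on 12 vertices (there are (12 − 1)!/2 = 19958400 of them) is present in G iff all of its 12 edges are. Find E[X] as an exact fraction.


K_12 has (12 − 1)!/2 = 19958400 labelled Hamiltonian cycles.
For each such Hamiltonian cycle H, let X_H = 1 if all 12 edges of H are present in G. Then P[X_H = 1] = p^{12} = (1/3)^{12} = 1/531441.
By linearity of expectation: E[X] = Σ_H E[X_H] = 19958400 · p^{12} = 19958400 · 1/531441 = 246400/6561.
Numerically: E[X] ≈ 37.5553.

E[X] = 19958400 · (1/3)^{12} = 246400/6561 ≈ 37.5553.


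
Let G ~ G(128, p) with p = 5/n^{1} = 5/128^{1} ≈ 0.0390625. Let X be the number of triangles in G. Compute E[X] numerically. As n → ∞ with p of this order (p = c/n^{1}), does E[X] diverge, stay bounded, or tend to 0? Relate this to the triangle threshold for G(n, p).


Number of potential triangles: C(128, 3) = 341376.
Each occurs with probability p³ ≈ (0.0390625)³ ≈ 5.96046448e-05.
By linearity: E[X] = C(128, 3)·p³ ≈ 341376 · 5.96046448e-05 ≈ 20.347595.
Here α = 1, so p = 5/n is exactly at the triangle threshold p ~ 1/n. Asymptotically E[X] → c³/6 = 5³/6 = 125/6 ≈ 20.833333, a bounded constant. In this regime the triangle count is asymptotically Poisson(c³/6).

E[X] ≈ 20.347595; in regime p = Θ(1/n^{1}) E[X] stays bounded (at the triangle threshold p ~ 1/n).


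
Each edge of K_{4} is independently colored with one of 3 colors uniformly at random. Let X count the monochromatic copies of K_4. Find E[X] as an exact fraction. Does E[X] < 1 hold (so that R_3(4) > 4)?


E[X] = C(4, 4) · 3^{1 − 6} = 1 · 3^{−5} = 1/243.
As a reduced fraction: E[X] = 1/243 ≈ 0.0041152.
Is E[X] < 1? YES.
Since E[X] < 1, there exists a 3-coloring of K_{4} with no monochromatic K_4; hence R_3(4) > 4.

E[X] = 1/243 ≈ 0.0041152; E[X] < 1, so R_3(4) > 4.


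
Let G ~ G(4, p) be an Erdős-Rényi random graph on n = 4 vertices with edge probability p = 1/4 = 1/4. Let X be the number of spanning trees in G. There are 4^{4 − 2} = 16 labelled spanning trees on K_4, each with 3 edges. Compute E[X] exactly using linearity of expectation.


K_4 has 4^{4 − 2} = 16 labelled spanning trees.
For each such spanning tree H, let X_H = 1 if all 3 edges of H are present in G. Then P[X_H = 1] = p^{3} = (1/4)^{3} = 1/64.
Summing the indicators: E[X] = Σ_H E[X_H] = 16 · p^{3} = 16 · 1/64 = 1/4.
Numerically: E[X] ≈ 0.25.

E[X] = 16 · (1/4)^{3} = 1/4 ≈ 0.25.


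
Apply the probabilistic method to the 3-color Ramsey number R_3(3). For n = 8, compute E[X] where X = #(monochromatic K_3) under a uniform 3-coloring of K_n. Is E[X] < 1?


E[X] = C(8, 3) · 3^{1 − 3} = 56 · 3^{−2} = 56/9.
As a reduced fraction: E[X] = 56/9 ≈ 6.222222.
Is E[X] < 1? NO.
Since E[X] ≥ 1, the first-moment bound is inconclusive at n = 8; it does NOT by itself certify R_3(3) > 8.

E[X] = 56/9 ≈ 6.222222; E[X] ≥ 1; first-moment method inconclusive here.


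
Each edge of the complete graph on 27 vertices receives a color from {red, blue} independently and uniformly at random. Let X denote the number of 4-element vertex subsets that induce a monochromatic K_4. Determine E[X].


Let X = Σ_S X_S over the C(27, 4) = 17550 subsets S of size 4, where X_S = 1 if the K_4 on S is monochromatic.
For a fixed S, the K_4 on S has C(4, 2) = 6 edges. P[all 6 edges red] = (1/2)^6, and likewise for blue, so P[monochromatic] = 2·(1/2)^6 = 2^{1 − 6} = 1/32.
Summing: E[X] = C(27, 4) · 2^{1 − 6} = 17550 · 1/32 = 8775/16.
Numerically: E[X] ≈ 548.437500.

E[X] = C(27,4)·2^(1−C(4,2)) = 8775/16 ≈ 548.437500.


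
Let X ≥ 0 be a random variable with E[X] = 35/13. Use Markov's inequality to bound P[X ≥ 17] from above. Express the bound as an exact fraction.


μ = E[X] = 35/13, a = 17.
Markov: P[X ≥ 17] ≤ μ/a = (35/13)/17 = 35/221.
Numerically: ≈ 0.15837.
(Since a = 17 > μ = 2.69231, the bound 35/221 is < 1 and informative.)

P[X ≥ 17] ≤ 35/221 ≈ 0.15837.


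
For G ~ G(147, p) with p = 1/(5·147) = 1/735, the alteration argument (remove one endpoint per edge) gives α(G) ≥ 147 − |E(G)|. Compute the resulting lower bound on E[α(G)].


E[|E(G)|] = C(147, 2)·p = 10731 · (1/735) = 73/5.
E[α(G)] ≥ n − E[|E(G)|] = 147 − 73/5 = 662/5.
Numerically: ≈ 132.40000.
(This is only a lower bound; the true E[α(G)] may be larger.)

E[α(G)] ≥ 662/5 ≈ 132.40000.


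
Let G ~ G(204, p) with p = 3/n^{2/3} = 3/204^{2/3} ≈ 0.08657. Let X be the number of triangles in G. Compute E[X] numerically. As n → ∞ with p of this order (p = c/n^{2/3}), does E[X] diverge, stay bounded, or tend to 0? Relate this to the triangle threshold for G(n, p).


Number of potential triangles: C(204, 3) = 1394204.
Each occurs with probability p³ ≈ (0.08657)³ ≈ 6.4878893e-04.
By linearity: E[X] = C(204, 3)·p³ ≈ 1394204 · 6.4878893e-04 ≈ 904.54412.
Since α = 2/3 < 1, p = c/n^{2/3} ≫ 1/n is above the triangle threshold p ~ 1/n. Asymptotically E[X] ~ (c³/6)·n^{3(1−α)} = (3³/6)·n^{1} → ∞; triangles are abundant w.h.p.

E[X] ≈ 904.54412; in regime p = Θ(1/n^{2/3}) E[X] diverges (above the triangle threshold p ~ 1/n).


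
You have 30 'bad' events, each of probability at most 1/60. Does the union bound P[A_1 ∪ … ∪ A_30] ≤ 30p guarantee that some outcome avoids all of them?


Union bound: P[∪_{i=1}^{30} A_i] ≤ Σ_i P[A_i] ≤ 30·p = 30·(1/60) = 1/2.
Numerically: 1/2 ≈ 0.5000000.
Is 1/2 < 1? YES.
Since P[∪ A_i] ≤ 1/2 < 1, the complement has P[∩ A_i^c] ≥ 1 − 1/2 = 1/2 > 0, so some outcome avoids every A_i.

30·p = 1/2 ≈ 0.5000000; existence CERTIFIED by the union bound.


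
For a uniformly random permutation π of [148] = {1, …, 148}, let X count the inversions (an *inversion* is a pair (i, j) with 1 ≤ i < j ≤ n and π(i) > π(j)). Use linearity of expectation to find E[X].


Write X = Σ X_I over the C(148, 2) = 10878 pairs i < j, with X_I the indicator of one inversion.
There are 10878 indicators.
For each fixed pair i < j, the values π(i) and π(j) are two distinct elements of {1, …, 148} in uniformly random order; by symmetry P[π(i) > π(j)] = 1/2.
By linearity: E[X] = 10878 · (1/2) = C(148, 2) · (1/2) = 10878/2 = 5439 ≈ 5439.0000.

E[X] = 5439 = 5439.0000.


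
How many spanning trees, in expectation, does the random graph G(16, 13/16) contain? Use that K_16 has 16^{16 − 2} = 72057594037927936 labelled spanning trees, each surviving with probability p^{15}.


K_16 has 16^{16 − 2} = 72057594037927936 labelled spanning trees.
For each such spanning tree H, let X_H = 1 if all 15 edges of H are present in G. Then P[X_H = 1] = p^{15} = (13/16)^{15} = 51185893014090757/1152921504606846976.
By linearity: E[X] = Σ_H E[X_H] = 72057594037927936 · p^{15} = 72057594037927936 · 51185893014090757/1152921504606846976 = 51185893014090757/16.
Numerically: E[X] ≈ 3.2e+15.

E[X] = 72057594037927936 · (13/16)^{15} = 51185893014090757/16 ≈ 3.2e+15.


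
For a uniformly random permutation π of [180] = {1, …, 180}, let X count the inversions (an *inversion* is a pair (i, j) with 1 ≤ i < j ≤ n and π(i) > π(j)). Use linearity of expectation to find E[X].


Write X = Σ X_I over the C(180, 2) = 16110 pairs i < j, with X_I the indicator of one inversion.
There are 16110 indicators.
For each fixed pair i < j, the values π(i) and π(j) are two distinct elements of {1, …, 180} in uniformly random order; by symmetry P[π(i) > π(j)] = 1/2.
By linearity: E[X] = 16110 · (1/2) = C(180, 2) · (1/2) = 16110/2 = 8055 ≈ 8055.00000.

E[X] = 8055 = 8055.00000.


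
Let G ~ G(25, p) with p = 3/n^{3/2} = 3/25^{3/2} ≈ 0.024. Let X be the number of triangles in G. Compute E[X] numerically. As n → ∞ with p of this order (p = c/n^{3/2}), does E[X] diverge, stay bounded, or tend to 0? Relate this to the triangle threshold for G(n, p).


Number of potential triangles: C(25, 3) = 2300.
Each occurs with probability p³ ≈ (0.024)³ ≈ 1.3824000e-05.
By linearity: E[X] = C(25, 3)·p³ ≈ 2300 · 1.3824000e-05 ≈ 0.03180.
Since α = 3/2 > 1, p = c/n^{3/2} = o(1/n) is below the triangle threshold p ~ 1/n. Asymptotically E[X] ~ (c³/6)·n^{3(1−α)} = (3³/6)·n^{-1.5} → 0, so by Markov's inequality G has no triangles w.h.p.

E[X] ≈ 0.03180; in regime p = Θ(1/n^{3/2}) E[X] tends to 0 (below the triangle threshold p ~ 1/n).


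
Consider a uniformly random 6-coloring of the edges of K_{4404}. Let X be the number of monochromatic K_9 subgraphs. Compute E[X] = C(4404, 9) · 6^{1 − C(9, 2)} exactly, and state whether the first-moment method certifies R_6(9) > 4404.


E[X] = C(4404, 9) · 6^{1 − 36} = 1703375445537161676647015880 · 6^{−35} = 1703375445537161676647015880/1719070799748422591028658176.
As a reduced fraction: E[X] = 70973976897381736526958995/71627949989517607959527424 ≈ 0.991.
Is E[X] < 1? YES.
Since E[X] < 1, there exists a 6-coloring of K_{4404} with no monochromatic K_9; hence R_6(9) > 4404.

E[X] = 70973976897381736526958995/71627949989517607959527424 ≈ 0.991; E[X] < 1, so R_6(9) > 4404.


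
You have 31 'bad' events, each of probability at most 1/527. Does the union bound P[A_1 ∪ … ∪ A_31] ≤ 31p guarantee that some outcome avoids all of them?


Union bound: P[∪_{i=1}^{31} A_i] ≤ Σ_i P[A_i] ≤ 31·p = 31·(1/527) = 1/17.
Numerically: 1/17 ≈ 0.05882.
Is 1/17 < 1? YES.
Since P[∪ A_i] ≤ 1/17 < 1, the complement has P[∩ A_i^c] ≥ 1 − 1/17 = 16/17 > 0, so some outcome avoids every A_i.

31·p = 1/17 ≈ 0.05882; existence CERTIFIED by the union bound.


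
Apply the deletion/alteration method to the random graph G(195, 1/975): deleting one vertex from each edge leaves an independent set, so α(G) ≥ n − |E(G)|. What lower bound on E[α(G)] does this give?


E[|E(G)|] = C(195, 2)·p = 18915 · (1/975) = 97/5.
E[α(G)] ≥ n − E[|E(G)|] = 195 − 97/5 = 878/5.
Numerically: ≈ 175.600.
(This is only a lower bound; the true E[α(G)] may be larger.)

E[α(G)] ≥ 878/5 ≈ 175.600.


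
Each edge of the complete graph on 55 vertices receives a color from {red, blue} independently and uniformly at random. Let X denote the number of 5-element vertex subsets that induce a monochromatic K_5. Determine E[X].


Let X = Σ_S X_S over the C(55, 5) = 3478761 subsets S of size 5, where X_S = 1 if the K_5 on S is monochromatic.
For a fixed S, the K_5 on S has C(5, 2) = 10 edges. P[all 10 edges red] = (1/2)^10, and likewise for blue, so P[monochromatic] = 2·(1/2)^10 = 2^{1 − 10} = 1/512.
Summing: E[X] = C(55, 5) · 2^{1 − 10} = 3478761 · 1/512 = 3478761/512.
Numerically: E[X] ≈ 6794.45508.

E[X] = C(55,5)·2^(1−C(5,2)) = 3478761/512 ≈ 6794.45508.


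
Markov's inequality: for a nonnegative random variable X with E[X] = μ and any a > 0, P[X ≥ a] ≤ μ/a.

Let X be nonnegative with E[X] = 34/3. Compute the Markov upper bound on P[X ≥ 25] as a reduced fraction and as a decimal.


μ = E[X] = 34/3, a = 25.
Markov: P[X ≥ 25] ≤ μ/a = (34/3)/25 = 34/75.
Numerically: ≈ 0.453.
(Since a = 25 > μ = 11.333, the bound 34/75 is < 1 and informative.)

P[X ≥ 25] ≤ 34/75 ≈ 0.453.


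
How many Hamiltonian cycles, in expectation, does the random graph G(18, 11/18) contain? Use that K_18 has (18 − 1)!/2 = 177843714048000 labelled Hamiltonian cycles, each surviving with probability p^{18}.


K_18 has (18 − 1)!/2 = 177843714048000 labelled Hamiltonian cycles.
For each such Hamiltonian cycle H, let X_H = 1 if all 18 edges of H are present in G. Then P[X_H = 1] = p^{18} = (11/18)^{18} = 5559917313492231481/39346408075296537575424.
By linearity: E[X] = Σ_H E[X_H] = 177843714048000 · p^{18} = 177843714048000 · 5559917313492231481/39346408075296537575424 = 82786473808235140223154875/3294258113514384.
Numerically: E[X] ≈ 2.513e+10.

E[X] = 177843714048000 · (11/18)^{18} = 82786473808235140223154875/3294258113514384 ≈ 2.513e+10.


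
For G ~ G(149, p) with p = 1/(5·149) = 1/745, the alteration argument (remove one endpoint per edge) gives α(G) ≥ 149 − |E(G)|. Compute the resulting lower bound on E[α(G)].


E[|E(G)|] = C(149, 2)·p = 11026 · (1/745) = 74/5.
E[α(G)] ≥ n − E[|E(G)|] = 149 − 74/5 = 671/5.
Numerically: ≈ 134.20000.
(This is only a lower bound; the true E[α(G)] may be larger.)

E[α(G)] ≥ 671/5 ≈ 134.20000.


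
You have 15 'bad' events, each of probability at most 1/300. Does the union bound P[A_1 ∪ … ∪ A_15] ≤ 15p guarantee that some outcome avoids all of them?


Union bound: P[∪_{i=1}^{15} A_i] ≤ Σ_i P[A_i] ≤ 15·p = 15·(1/300) = 1/20.
Numerically: 1/20 ≈ 0.05000.
Is 1/20 < 1? YES.
Since P[∪ A_i] ≤ 1/20 < 1, the complement has P[∩ A_i^c] ≥ 1 − 1/20 = 19/20 > 0, so some outcome avoids every A_i.

15·p = 1/20 ≈ 0.05000; existence CERTIFIED by the union bound.


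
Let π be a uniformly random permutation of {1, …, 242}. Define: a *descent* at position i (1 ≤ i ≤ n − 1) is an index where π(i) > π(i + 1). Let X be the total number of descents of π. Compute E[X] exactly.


Write X = Σ X_I over i = 1, …, 241, with X_I the indicator of one descent.
There are 241 indicators.
For each fixed i, the pair (π(i), π(i+1)) is a uniformly random ordered pair of distinct values from {1, …, 242}; by symmetry P[π(i) > π(i+1)] = 1/2.
By linearity: E[X] = 241 · (1/2) = (242 − 1) · (1/2) = 241/2 ≈ 120.500000.

E[X] = 241/2 = 120.500000.


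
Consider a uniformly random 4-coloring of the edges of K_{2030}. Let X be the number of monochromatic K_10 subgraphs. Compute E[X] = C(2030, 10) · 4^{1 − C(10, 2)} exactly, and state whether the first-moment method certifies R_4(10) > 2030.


E[X] = C(2030, 10) · 4^{1 − 45} = 320298626039392096327195965 · 4^{−44} = 320298626039392096327195965/309485009821345068724781056.
As a reduced fraction: E[X] = 320298626039392096327195965/309485009821345068724781056 ≈ 1.03494.
Is E[X] < 1? NO.
Since E[X] ≥ 1, the first-moment bound is inconclusive at n = 2030; it does NOT by itself certify R_4(10) > 2030.

E[X] = 320298626039392096327195965/309485009821345068724781056 ≈ 1.03494; E[X] ≥ 1; first-moment method inconclusive here.


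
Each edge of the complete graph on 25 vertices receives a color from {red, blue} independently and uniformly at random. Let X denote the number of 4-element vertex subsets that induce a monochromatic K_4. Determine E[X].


Let X = Σ_S X_S over the C(25, 4) = 12650 subsets S of size 4, where X_S = 1 if the K_4 on S is monochromatic.
For a fixed S, the K_4 on S has C(4, 2) = 6 edges. P[all 6 edges red] = (1/2)^6, and likewise for blue, so P[monochromatic] = 2·(1/2)^6 = 2^{1 − 6} = 1/32.
Summing: E[X] = C(25, 4) · 2^{1 − 6} = 12650 · 1/32 = 6325/16.
Numerically: E[X] ≈ 395.312500.

E[X] = C(25,4)·2^(1−C(4,2)) = 6325/16 ≈ 395.312500.


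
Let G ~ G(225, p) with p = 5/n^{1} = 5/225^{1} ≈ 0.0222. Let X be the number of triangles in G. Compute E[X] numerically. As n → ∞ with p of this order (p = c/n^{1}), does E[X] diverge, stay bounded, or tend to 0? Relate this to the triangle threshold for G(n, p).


Number of potential triangles: C(225, 3) = 1873200.
Each occurs with probability p³ ≈ (0.0222)³ ≈ 1.09739e-05.
By linearity: E[X] = C(225, 3)·p³ ≈ 1873200 · 1.09739e-05 ≈ 20.556.
Here α = 1, so p = 5/n is exactly at the triangle threshold p ~ 1/n. Asymptotically E[X] → c³/6 = 5³/6 = 125/6 ≈ 20.833, a bounded constant. In this regime the triangle count is asymptotically Poisson(c³/6).

E[X] ≈ 20.556; in regime p = Θ(1/n^{1}) E[X] stays bounded (at the triangle threshold p ~ 1/n).


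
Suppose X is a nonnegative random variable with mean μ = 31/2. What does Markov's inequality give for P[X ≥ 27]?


μ = E[X] = 31/2, a = 27.
Markov: P[X ≥ 27] ≤ μ/a = (31/2)/27 = 31/54.
Numerically: ≈ 0.5741.
(Since a = 27 > μ = 15.5000, the bound 31/54 is < 1 and informative.)

P[X ≥ 27] ≤ 31/54 ≈ 0.5741.


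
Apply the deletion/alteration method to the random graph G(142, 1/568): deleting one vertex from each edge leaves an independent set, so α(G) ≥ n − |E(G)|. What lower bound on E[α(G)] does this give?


E[|E(G)|] = C(142, 2)·p = 10011 · (1/568) = 141/8.
E[α(G)] ≥ n − E[|E(G)|] = 142 − 141/8 = 995/8.
Numerically: ≈ 124.3750.
(This is only a lower bound; the true E[α(G)] may be larger.)

E[α(G)] ≥ 995/8 ≈ 124.3750.


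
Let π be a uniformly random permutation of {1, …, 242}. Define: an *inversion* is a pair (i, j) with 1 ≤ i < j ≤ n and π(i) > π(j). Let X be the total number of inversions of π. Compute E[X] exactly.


Write X = Σ X_I over the C(242, 2) = 29161 pairs i < j, with X_I the indicator of one inversion.
There are 29161 indicators.
For each fixed pair i < j, the values π(i) and π(j) are two distinct elements of {1, …, 242} in uniformly random order; by symmetry P[π(i) > π(j)] = 1/2.
By linearity: E[X] = 29161 · (1/2) = C(242, 2) · (1/2) = 29161/2 = 29161/2 ≈ 14580.500.

E[X] = 29161/2 = 14580.500.


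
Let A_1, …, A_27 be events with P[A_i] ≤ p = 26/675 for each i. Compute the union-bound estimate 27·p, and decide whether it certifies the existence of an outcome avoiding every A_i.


Union bound: P[∪_{i=1}^{27} A_i] ≤ Σ_i P[A_i] ≤ 27·p = 27·(26/675) = 26/25.
Numerically: 26/25 ≈ 1.0400.
Is 26/25 < 1? NO.
Since the bound 26/25 is ≥ 1, the union bound is uninformative here; it does NOT by itself certify existence.

27·p = 26/25 ≈ 1.0400; existence NOT certified by the union bound.


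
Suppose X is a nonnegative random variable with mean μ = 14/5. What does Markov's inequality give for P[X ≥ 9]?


μ = E[X] = 14/5, a = 9.
Markov: P[X ≥ 9] ≤ μ/a = (14/5)/9 = 14/45.
Numerically: ≈ 0.3111.
(Since a = 9 > μ = 2.8000, the bound 14/45 is < 1 and informative.)

P[X ≥ 9] ≤ 14/45 ≈ 0.3111.


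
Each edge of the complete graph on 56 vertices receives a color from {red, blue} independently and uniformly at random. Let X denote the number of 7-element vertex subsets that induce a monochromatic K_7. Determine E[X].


Let X = Σ_S X_S over the C(56, 7) = 231917400 subsets S of size 7, where X_S = 1 if the K_7 on S is monochromatic.
For a fixed S, the K_7 on S has C(7, 2) = 21 edges. P[all 21 edges red] = (1/2)^21, and likewise for blue, so P[monochromatic] = 2·(1/2)^21 = 2^{1 − 21} = 1/1048576.
Summing: E[X] = C(56, 7) · 2^{1 − 21} = 231917400 · 1/1048576 = 28989675/131072.
Numerically: E[X] ≈ 221.17367.

E[X] = C(56,7)·2^(1−C(7,2)) = 28989675/131072 ≈ 221.17367.


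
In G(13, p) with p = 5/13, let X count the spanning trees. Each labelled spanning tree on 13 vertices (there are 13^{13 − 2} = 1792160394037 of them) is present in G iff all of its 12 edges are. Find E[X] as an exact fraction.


K_13 has 13^{13 − 2} = 1792160394037 labelled spanning trees.
For each such spanning tree H, let X_H = 1 if all 12 edges of H are present in G. Then P[X_H = 1] = p^{12} = (5/13)^{12} = 244140625/23298085122481.
By linearity of expectation: E[X] = Σ_H E[X_H] = 1792160394037 · p^{12} = 1792160394037 · 244140625/23298085122481 = 244140625/13.
Numerically: E[X] ≈ 1.878e+07.

E[X] = 1792160394037 · (5/13)^{12} = 244140625/13 ≈ 1.878e+07.


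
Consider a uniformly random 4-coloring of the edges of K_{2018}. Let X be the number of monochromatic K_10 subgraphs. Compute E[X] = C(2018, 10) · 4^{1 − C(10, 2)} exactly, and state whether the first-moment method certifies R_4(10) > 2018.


E[X] = C(2018, 10) · 4^{1 − 45} = 301820606687612220663963508 · 4^{−44} = 301820606687612220663963508/309485009821345068724781056.
As a reduced fraction: E[X] = 75455151671903055165990877/77371252455336267181195264 ≈ 0.9752.
Is E[X] < 1? YES.
Since E[X] < 1, there exists a 4-coloring of K_{2018} with no monochromatic K_10; hence R_4(10) > 2018.

E[X] = 75455151671903055165990877/77371252455336267181195264 ≈ 0.9752; E[X] < 1, so R_4(10) > 2018.


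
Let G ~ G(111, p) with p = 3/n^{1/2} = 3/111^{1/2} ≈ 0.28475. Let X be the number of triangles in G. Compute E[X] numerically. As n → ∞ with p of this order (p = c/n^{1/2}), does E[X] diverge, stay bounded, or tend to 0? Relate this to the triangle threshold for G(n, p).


Number of potential triangles: C(111, 3) = 221815.
Each occurs with probability p³ ≈ (0.28475)³ ≈ 2.3087627e-02.
By linearity: E[X] = C(111, 3)·p³ ≈ 221815 · 2.3087627e-02 ≈ 5121.18197.
Since α = 1/2 < 1, p = c/n^{1/2} ≫ 1/n is above the triangle threshold p ~ 1/n. Asymptotically E[X] ~ (c³/6)·n^{3(1−α)} = (3³/6)·n^{1.5} → ∞; triangles are abundant w.h.p.

E[X] ≈ 5121.18197; in regime p = Θ(1/n^{1/2}) E[X] diverges (above the triangle threshold p ~ 1/n).


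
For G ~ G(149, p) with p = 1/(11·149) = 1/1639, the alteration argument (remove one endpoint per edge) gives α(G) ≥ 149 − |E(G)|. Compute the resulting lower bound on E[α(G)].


E[|E(G)|] = C(149, 2)·p = 11026 · (1/1639) = 74/11.
E[α(G)] ≥ n − E[|E(G)|] = 149 − 74/11 = 1565/11.
Numerically: ≈ 142.273.
(This is only a lower bound; the true E[α(G)] may be larger.)

E[α(G)] ≥ 1565/11 ≈ 142.273.


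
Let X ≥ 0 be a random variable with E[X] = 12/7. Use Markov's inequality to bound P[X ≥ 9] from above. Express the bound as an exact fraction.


μ = E[X] = 12/7, a = 9.
Markov: P[X ≥ 9] ≤ μ/a = (12/7)/9 = 4/21.
Numerically: ≈ 0.19048.
(Since a = 9 > μ = 1.71429, the bound 4/21 is < 1 and informative.)

P[X ≥ 9] ≤ 4/21 ≈ 0.19048.


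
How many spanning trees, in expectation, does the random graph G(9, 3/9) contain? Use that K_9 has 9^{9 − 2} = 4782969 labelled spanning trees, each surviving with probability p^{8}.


K_9 has 9^{9 − 2} = 4782969 labelled spanning trees.
For each such spanning tree H, let X_H = 1 if all 8 edges of H are present in G. Then P[X_H = 1] = p^{8} = (1/3)^{8} = 1/6561.
Summing the indicators: E[X] = Σ_H E[X_H] = 4782969 · p^{8} = 4782969 · 1/6561 = 729.
Numerically: E[X] ≈ 729.

E[X] = 4782969 · (1/3)^{8} = 729 ≈ 729.


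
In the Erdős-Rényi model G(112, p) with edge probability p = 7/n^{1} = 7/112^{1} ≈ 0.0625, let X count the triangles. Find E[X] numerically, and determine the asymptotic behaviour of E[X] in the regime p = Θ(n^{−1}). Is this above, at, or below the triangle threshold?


Number of potential triangles: C(112, 3) = 227920.
Each occurs with probability p³ ≈ (0.0625)³ ≈ 2.441406e-04.
By linearity: E[X] = C(112, 3)·p³ ≈ 227920 · 2.441406e-04 ≈ 55.6445.
Here α = 1, so p = 7/n is exactly at the triangle threshold p ~ 1/n. Asymptotically E[X] → c³/6 = 7³/6 = 343/6 ≈ 57.1667, a bounded constant. In this regime the triangle count is asymptotically Poisson(c³/6).

E[X] ≈ 55.6445; in regime p = Θ(1/n^{1}) E[X] stays bounded (at the triangle threshold p ~ 1/n).


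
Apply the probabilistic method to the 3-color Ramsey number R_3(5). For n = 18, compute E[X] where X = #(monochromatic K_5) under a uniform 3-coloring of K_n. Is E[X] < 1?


E[X] = C(18, 5) · 3^{1 − 10} = 8568 · 3^{−9} = 8568/19683.
As a reduced fraction: E[X] = 952/2187 ≈ 0.435299.
Is E[X] < 1? YES.
Since E[X] < 1, there exists a 3-coloring of K_{18} with no monochromatic K_5; hence R_3(5) > 18.

E[X] = 952/2187 ≈ 0.435299; E[X] < 1, so R_3(5) > 18.


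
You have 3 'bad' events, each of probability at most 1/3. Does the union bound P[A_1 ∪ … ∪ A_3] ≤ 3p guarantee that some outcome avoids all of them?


Union bound: P[∪_{i=1}^{3} A_i] ≤ Σ_i P[A_i] ≤ 3·p = 3·(1/3) = 1.
Numerically: 1 ≈ 1.000.
Is 1 < 1? NO.
Since the bound 1 is ≥ 1, the union bound is uninformative here; it does NOT by itself certify existence.

3·p = 1 ≈ 1.000; existence NOT certified by the union bound.


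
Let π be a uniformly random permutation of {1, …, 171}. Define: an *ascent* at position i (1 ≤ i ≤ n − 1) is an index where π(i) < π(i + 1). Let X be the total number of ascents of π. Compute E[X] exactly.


Write X = Σ X_I over i = 1, …, 170, with X_I the indicator of one ascent.
There are 170 indicators.
For each fixed i, the pair (π(i), π(i+1)) is a uniformly random ordered pair of distinct values from {1, …, 171}; by symmetry P[π(i) < π(i+1)] = 1/2.
By linearity: E[X] = 170 · (1/2) = (171 − 1) · (1/2) = 85 ≈ 85.00000.

E[X] = 85 = 85.00000.


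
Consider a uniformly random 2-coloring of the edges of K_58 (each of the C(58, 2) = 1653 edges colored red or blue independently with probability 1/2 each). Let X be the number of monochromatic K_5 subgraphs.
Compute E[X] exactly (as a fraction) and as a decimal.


Let X = Σ_S X_S over the C(58, 5) = 4582116 subsets S of size 5, where X_S = 1 if the K_5 on S is monochromatic.
For a fixed S, the K_5 on S has C(5, 2) = 10 edges. P[all 10 edges red] = (1/2)^10, and likewise for blue, so P[monochromatic] = 2·(1/2)^10 = 2^{1 − 10} = 1/512.
By linearity: E[X] = C(58, 5) · 2^{1 − 10} = 4582116 · 1/512 = 1145529/128.
Numerically: E[X] ≈ 8949.445.

E[X] = C(58,5)·2^(1−C(5,2)) = 1145529/128 ≈ 8949.445.


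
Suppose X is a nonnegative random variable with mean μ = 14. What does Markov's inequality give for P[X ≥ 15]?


μ = E[X] = 14, a = 15.
Markov: P[X ≥ 15] ≤ μ/a = (14)/15 = 14/15.
Numerically: ≈ 0.933.
(Since a = 15 > μ = 14.000, the bound 14/15 is < 1 and informative.)

P[X ≥ 15] ≤ 14/15 ≈ 0.933.


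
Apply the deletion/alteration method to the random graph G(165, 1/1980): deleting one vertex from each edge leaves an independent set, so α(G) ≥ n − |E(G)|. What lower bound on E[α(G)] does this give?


E[|E(G)|] = C(165, 2)·p = 13530 · (1/1980) = 41/6.
E[α(G)] ≥ n − E[|E(G)|] = 165 − 41/6 = 949/6.
Numerically: ≈ 158.166667.
(This is only a lower bound; the true E[α(G)] may be larger.)

E[α(G)] ≥ 949/6 ≈ 158.166667.


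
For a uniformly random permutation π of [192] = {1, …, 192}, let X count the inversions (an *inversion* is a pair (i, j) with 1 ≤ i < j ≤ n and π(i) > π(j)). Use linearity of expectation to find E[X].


Write X = Σ X_I over the C(192, 2) = 18336 pairs i < j, with X_I the indicator of one inversion.
There are 18336 indicators.
For each fixed pair i < j, the values π(i) and π(j) are two distinct elements of {1, …, 192} in uniformly random order; by symmetry P[π(i) > π(j)] = 1/2.
By linearity: E[X] = 18336 · (1/2) = C(192, 2) · (1/2) = 18336/2 = 9168 ≈ 9168.00000.

E[X] = 9168 = 9168.00000.


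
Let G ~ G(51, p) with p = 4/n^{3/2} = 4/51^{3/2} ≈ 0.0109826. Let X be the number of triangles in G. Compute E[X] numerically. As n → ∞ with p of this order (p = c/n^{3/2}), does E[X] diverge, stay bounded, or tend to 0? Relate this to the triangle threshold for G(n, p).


Number of potential triangles: C(51, 3) = 20825.
Each occurs with probability p³ ≈ (0.0109826)³ ≈ 1.32468977e-06.
By linearity: E[X] = C(51, 3)·p³ ≈ 20825 · 1.32468977e-06 ≈ 0.027587.
Since α = 3/2 > 1, p = c/n^{3/2} = o(1/n) is below the triangle threshold p ~ 1/n. Asymptotically E[X] ~ (c³/6)·n^{3(1−α)} = (4³/6)·n^{-1.5} → 0, so by Markov's inequality G has no triangles w.h.p.

E[X] ≈ 0.027587; in regime p = Θ(1/n^{3/2}) E[X] tends to 0 (below the triangle threshold p ~ 1/n).


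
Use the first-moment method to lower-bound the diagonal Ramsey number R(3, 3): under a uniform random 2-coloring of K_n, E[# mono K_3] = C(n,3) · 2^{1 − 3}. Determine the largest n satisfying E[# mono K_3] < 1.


We need C(n, 3) · 2^{1 − 3} < 1, i.e. C(n, 3) < 2^{3 − 1} = 4.
Check values of n near the boundary:
  n = 3: C(3, 3) = 1; 1 < 4? YES
  n = 4: C(4, 3) = 4; 4 < 4? NO
  n = 5: C(5, 3) = 10; 10 < 4? NO
The largest n with C(n, 3) < 4 is n = 3 (where E[X] = 1/4 ≈ 0.2500). Hence R(3, 3) > 3, i.e. R(3, 3) ≥ 4.

Largest n = 3; hence R(3, 3) > 3.


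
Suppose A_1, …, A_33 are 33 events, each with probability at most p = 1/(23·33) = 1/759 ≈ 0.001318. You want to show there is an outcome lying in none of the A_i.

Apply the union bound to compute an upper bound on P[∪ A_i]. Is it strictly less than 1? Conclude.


Union bound: P[∪_{i=1}^{33} A_i] ≤ Σ_i P[A_i] ≤ 33·p = 33·(1/759) = 1/23.
Numerically: 1/23 ≈ 0.043478.
Is 1/23 < 1? YES.
Since P[∪ A_i] ≤ 1/23 < 1, the complement has P[∩ A_i^c] ≥ 1 − 1/23 = 22/23 > 0, so some outcome avoids every A_i.

33·p = 1/23 ≈ 0.043478; existence CERTIFIED by the union bound.


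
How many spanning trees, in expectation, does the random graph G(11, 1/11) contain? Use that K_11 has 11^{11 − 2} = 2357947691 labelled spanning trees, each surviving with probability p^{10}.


K_11 has 11^{11 − 2} = 2357947691 labelled spanning trees.
For each such spanning tree H, let X_H = 1 if all 10 edges of H are present in G. Then P[X_H = 1] = p^{10} = (1/11)^{10} = 1/25937424601.
By linearity of expectation: E[X] = Σ_H E[X_H] = 2357947691 · p^{10} = 2357947691 · 1/25937424601 = 1/11.
Numerically: E[X] ≈ 0.0909091.

E[X] = 2357947691 · (1/11)^{10} = 1/11 ≈ 0.0909091.


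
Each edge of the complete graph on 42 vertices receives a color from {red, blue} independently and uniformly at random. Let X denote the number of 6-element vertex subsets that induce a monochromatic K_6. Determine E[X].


Let X = Σ_S X_S over the C(42, 6) = 5245786 subsets S of size 6, where X_S = 1 if the K_6 on S is monochromatic.
For a fixed S, the K_6 on S has C(6, 2) = 15 edges. P[all 15 edges red] = (1/2)^15, and likewise for blue, so P[monochromatic] = 2·(1/2)^15 = 2^{1 − 15} = 1/16384.
Summing: E[X] = C(42, 6) · 2^{1 − 15} = 5245786 · 1/16384 = 2622893/8192.
Numerically: E[X] ≈ 320.17737.

E[X] = C(42,6)·2^(1−C(6,2)) = 2622893/8192 ≈ 320.17737.


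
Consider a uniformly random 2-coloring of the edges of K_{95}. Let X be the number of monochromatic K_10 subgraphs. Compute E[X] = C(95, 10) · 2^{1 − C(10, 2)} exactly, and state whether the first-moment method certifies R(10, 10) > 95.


E[X] = C(95, 10) · 2^{1 − 45} = 10104934117421 · 2^{−44} = 10104934117421/17592186044416.
As a reduced fraction: E[X] = 10104934117421/17592186044416 ≈ 0.5743990.
Is E[X] < 1? YES.
Since E[X] < 1, there exists a 2-coloring of K_{95} with no monochromatic K_10; hence R(10, 10) > 95.

E[X] = 10104934117421/17592186044416 ≈ 0.5743990; E[X] < 1, so R(10, 10) > 95.
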